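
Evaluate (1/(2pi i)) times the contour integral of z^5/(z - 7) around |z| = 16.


Step 1: f(z) = z^5, a = 7 is inside |z| = 16
Step 2: By Cauchy integral formula: (1/(2pi*i)) * integral = f(a)
Step 3: f(7) = 7^5 = 16807

16807


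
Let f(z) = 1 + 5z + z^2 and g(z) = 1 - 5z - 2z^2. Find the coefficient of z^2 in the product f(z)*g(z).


Step 1: z^2 term in f*g comes from: (1)*(-2z^2) + (5z)*(-5z) + (z^2)*(1)
Step 2: = -2 - 25 + 1
Step 3: = -26

-26


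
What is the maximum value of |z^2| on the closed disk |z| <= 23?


Step 1: On |z| = 23, |f(z)| = |z|^2 = 23^2
Step 2: By maximum modulus principle, maximum is on boundary.
Step 3: Maximum = 529 = 529

529


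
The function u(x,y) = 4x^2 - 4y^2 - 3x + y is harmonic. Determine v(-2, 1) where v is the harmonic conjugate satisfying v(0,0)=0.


Step 1: v_x = -u_y = 8y - 1
Step 2: v_y = u_x = 8x - 3
Step 3: v = 8xy - x - 3y + C
Step 4: v(0,0) = 0 => C = 0
Step 5: v(-2, 1) = -17

-17


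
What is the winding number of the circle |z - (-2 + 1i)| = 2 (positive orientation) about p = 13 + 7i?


Step 1: Center c = (-2, 1), radius = 2
Step 2: |p - c|^2 = 15^2 + 6^2 = 261
Step 3: r^2 = 4
Step 4: |p-c| > r so winding number = 0

0


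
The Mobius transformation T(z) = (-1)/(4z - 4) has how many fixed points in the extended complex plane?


Step 1: Fixed points satisfy T(z) = z
Step 2: 4z^2 - 4z + 1 = 0
Step 3: Discriminant = (-4)^2 - 4*4*1 = 0
Step 4: Number of fixed points = 1

1


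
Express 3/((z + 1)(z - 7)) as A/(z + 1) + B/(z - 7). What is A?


Step 1: Multiply both sides by (z + 1) and set z = -1
Step 2: A = 3 / (-1 - 7)
Step 3: A = 3 / (-8)
Step 4: A = -3/8

-3/8


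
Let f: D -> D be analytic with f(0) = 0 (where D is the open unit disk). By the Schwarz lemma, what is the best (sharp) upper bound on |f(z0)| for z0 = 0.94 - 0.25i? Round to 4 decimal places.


Step 1: Schwarz lemma: if f: D -> D is analytic with f(0) = 0, then |f(z)| <= |z| for all z in D, and this is sharp (f(z) = z).
Step 2: |z0|^2 = 0.94^2 + (-0.25)^2 = 0.9461
Step 3: |z0| = sqrt(0.9461) = 0.972677
Step 4: Best bound = |z0| = 0.9727

0.9727


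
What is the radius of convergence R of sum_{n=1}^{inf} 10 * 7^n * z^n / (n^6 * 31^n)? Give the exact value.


Step 1: General term a_n = 10 * 7^n / (n^6 * 31^n)
Step 2: By the root test, |a_n|^(1/n) = 10^(1/n) * 7 / (n^(6/n) * 31) -> 7/31 as n -> infinity (since 10^(1/n) -> 1 and n^(6/n) -> 1)
Step 3: R = 1/lim|a_n|^(1/n) = 31/7

31/7


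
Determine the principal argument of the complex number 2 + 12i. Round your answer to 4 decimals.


Step 1: z = 2 + 12i
Step 2: arg(z) = atan2(12, 2)
Step 3: arg(z) = 1.4056

1.4056


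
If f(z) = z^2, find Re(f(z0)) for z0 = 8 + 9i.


Step 1: z0 = 8 + 9i
Step 2: z0^2 = 8^2 - 9^2 + 144i
Step 3: real part = 64 - 81 = -17

-17


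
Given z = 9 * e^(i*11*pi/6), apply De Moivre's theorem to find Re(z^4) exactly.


Step 1: By De Moivre's theorem, z^4 = 9^4 * e^(i*4*11*pi/6) = 6561 * (cos(22*pi/3) + i*sin(22*pi/3))
Step 2: |z|^4 = 9^4 = 6561
Step 3: Reduce the angle mod 2*pi: 22*pi/3 - 6*pi = 4*pi/3
Step 4: cos(4*pi/3) = -1/2
Step 5: Re(z^4) = 6561 * (-1/2) = -6561/2

-6561/2


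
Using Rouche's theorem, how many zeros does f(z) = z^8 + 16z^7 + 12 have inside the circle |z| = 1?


Step 1: On |z| = 1 the three terms have sizes |z^8| = 1^8 = 1, |16z^7| = 16*1^7 = 16, |12| = 12
Step 2: The dominant term is g(z) = 16z^7; let h(z) = z^8 + 12 so f = g + h
Step 3: On |z| = 1: |g| = 16 and |h| <= 1 + 12 = 13
Step 4: Since 16 > 13, |h| < |g| on |z| = 1, so by Rouche f has the same number of zeros as g inside |z| < 1
Step 5: g(z) = 16z^7 has 7 zeros (at the origin, multiplicity 7) inside |z| < 1. Answer = 7

7


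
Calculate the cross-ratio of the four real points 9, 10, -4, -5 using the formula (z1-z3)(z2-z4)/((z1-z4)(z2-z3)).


Step 1: (z1-z3)(z2-z4) = 13 * 15 = 195
Step 2: (z1-z4)(z2-z3) = 14 * 14 = 196
Step 3: Cross-ratio = 195/196 = 195/196

195/196


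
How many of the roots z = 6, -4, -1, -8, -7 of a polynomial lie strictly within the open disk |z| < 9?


Step 1: Check each root:
  z = 6: |6| = 6 < 9
  z = -4: |-4| = 4 < 9
  z = -1: |-1| = 1 < 9
  z = -8: |-8| = 8 < 9
  z = -7: |-7| = 7 < 9
Step 2: Count = 5

5


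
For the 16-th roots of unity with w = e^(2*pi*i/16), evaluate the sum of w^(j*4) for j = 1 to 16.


Step 1: The sum sum_{j=1}^{n} w^(k*j) equals n if n | k, else 0.
Step 2: Here n = 16, k = 4
Step 3: Does n divide k? 16 | 4 -> False
Step 4: Sum = 0

0


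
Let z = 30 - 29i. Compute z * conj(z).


Step 1: conj(z) = 30 + 29i
Step 2: z * conj(z) = 30^2 + (-29)^2
Step 3: = 900 + 841 = 1741

1741


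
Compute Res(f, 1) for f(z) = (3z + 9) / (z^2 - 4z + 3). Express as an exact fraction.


Step 1: Q(z) = z^2 - 4z + 3 = (z - 1)(z - 3)
Step 2: Q'(z) = 2z - 4
Step 3: Q'(1) = -2, P(1) = 12
Step 4: Res = P(1)/Q'(1) = 12/(-2) = -6

-6


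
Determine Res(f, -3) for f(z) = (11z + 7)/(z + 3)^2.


Step 1: Pole of order 2 at z = -3
Step 2: Res = lim d/dz [(z + 3)^2 * f(z)] as z -> -3
Step 3: (z + 3)^2 * f(z) = 11z + 7
Step 4: d/dz[11z + 7] = 11

11


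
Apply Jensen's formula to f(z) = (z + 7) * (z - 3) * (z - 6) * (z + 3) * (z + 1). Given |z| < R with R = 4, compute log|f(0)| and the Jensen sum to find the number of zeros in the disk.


Jensen's formula: (1/2pi)*integral log|f(Re^it)|dt = log|f(0)| + sum_{|a_k|<R} log(R/|a_k|)
Step 1: f(0) = 7 * (-3) * (-6) * 3 * 1 = 378
Step 2: log|f(0)| = log|-7| + log|3| + log|6| + log|-3| + log|-1| = 5.9349
Step 3: Zeros inside |z| < 4: 3, -3, -1
Step 4: Jensen sum = log(4/3) + log(4/3) + log(4/1) = 1.9617
Step 5: n(R) = number of terms in the Jensen sum = count of zeros inside |z| < 4 = 3

3


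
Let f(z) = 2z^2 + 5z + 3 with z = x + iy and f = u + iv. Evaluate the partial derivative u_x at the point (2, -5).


Step 1: f(z) = 2(x+iy)^2 + 5(x+iy) + 3
Step 2: u = 2(x^2 - y^2) + 5x + 3
Step 3: u_x = 4x + 5
Step 4: At (2, -5): u_x = 8 + 5 = 13

13


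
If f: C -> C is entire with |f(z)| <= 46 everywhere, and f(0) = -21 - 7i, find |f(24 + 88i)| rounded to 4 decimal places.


Step 1: By Liouville's theorem, a bounded entire function is constant.
Step 2: f(z) = f(0) = -21 - 7i for all z.
Step 3: |f(w)| = |-21 - 7i| = sqrt(441 + 49)
Step 4: = 22.1359

22.1359


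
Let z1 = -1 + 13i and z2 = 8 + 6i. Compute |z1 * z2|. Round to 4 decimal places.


Step 1: |z1| = sqrt((-1)^2 + 13^2) = sqrt(170)
Step 2: |z2| = sqrt(8^2 + 6^2) = sqrt(100)
Step 3: |z1*z2| = |z1|*|z2| = sqrt(170) * sqrt(100) = sqrt(170 * 100) = sqrt(17000)
Step 4: = 130.384

130.384


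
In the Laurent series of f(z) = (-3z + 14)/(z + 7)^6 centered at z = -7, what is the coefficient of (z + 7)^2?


Step 1: Write the numerator in powers of (z + 7): -3z + 14 = -3(z + 7) + (-3*(-7) + 14) = -3(z + 7) + 35
Step 2: Divide by (z + 7)^6: f(z) = 35(z + 7)^(-6) - 3(z + 7)^(-5)
Step 3: This finite sum is the Laurent series of f about z = -7.
Step 4: Only the powers -6 and -5 appear, so the coefficient of (z + 7)^2 = 0

0


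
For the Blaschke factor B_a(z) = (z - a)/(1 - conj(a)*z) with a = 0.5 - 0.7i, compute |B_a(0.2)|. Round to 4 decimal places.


Step 1: Numerator z0 - a = 0.2 - (0.5 - 0.7i) = -0.3 + 0.7i
Step 2: Denominator 1 - conj(a)*z0 = 1 - (0.5 + 0.7i)*0.2 = 0.9 - 0.14i
Step 3: |z0 - a|^2 = (-0.3)^2 + 0.7^2 = 0.58; |1 - conj(a)*z0|^2 = 0.9^2 + (-0.14)^2 = 0.8296
Step 4: |B_a(0.2)| = sqrt(0.58 / 0.8296) = sqrt(0.699132)
Step 5: = 0.8361

0.8361


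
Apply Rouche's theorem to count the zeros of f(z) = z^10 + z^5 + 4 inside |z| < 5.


Step 1: On |z| = 5 the three terms have sizes |z^10| = 5^10 = 9765625, |z^5| = 5^5 = 3125, |4| = 4
Step 2: The dominant term is g(z) = z^10; let h(z) = z^5 + 4 so f = g + h
Step 3: On |z| = 5: |g| = 9765625 and |h| <= 3125 + 4 = 3129
Step 4: Since 9765625 > 3129, |h| < |g| on |z| = 5, so by Rouche f has the same number of zeros as g inside |z| < 5
Step 5: g(z) = z^10 has 10 zeros (all at the origin) inside |z| < 5. Answer = 10

10


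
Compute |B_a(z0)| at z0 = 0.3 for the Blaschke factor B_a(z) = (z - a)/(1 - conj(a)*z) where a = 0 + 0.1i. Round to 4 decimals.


Step 1: Numerator z0 - a = 0.3 - (0 + 0.1i) = 0.3 - 0.1i
Step 2: Denominator 1 - conj(a)*z0 = 1 - (0 - 0.1i)*0.3 = 1 + 0.03i
Step 3: |z0 - a|^2 = 0.3^2 + (-0.1)^2 = 0.1; |1 - conj(a)*z0|^2 = 1^2 + 0.03^2 = 1.0009
Step 4: |B_a(0.3)| = sqrt(0.1 / 1.0009) = sqrt(0.09991)
Step 5: = 0.3161

0.3161


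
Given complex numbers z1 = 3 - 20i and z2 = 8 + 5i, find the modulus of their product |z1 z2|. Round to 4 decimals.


Step 1: |z1| = sqrt(3^2 + (-20)^2) = sqrt(409)
Step 2: |z2| = sqrt(8^2 + 5^2) = sqrt(89)
Step 3: |z1*z2| = |z1|*|z2| = sqrt(409) * sqrt(89) = sqrt(409 * 89) = sqrt(36401)
Step 4: = 190.7905

190.7905


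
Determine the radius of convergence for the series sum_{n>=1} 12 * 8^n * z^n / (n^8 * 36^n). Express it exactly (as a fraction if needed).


Step 1: General term a_n = 12 * 8^n / (n^8 * 36^n)
Step 2: By the root test, |a_n|^(1/n) = 12^(1/n) * 8 / (n^(8/n) * 36) -> 8/36 as n -> infinity (since 12^(1/n) -> 1 and n^(8/n) -> 1)
Step 3: R = 1/lim|a_n|^(1/n) = 36/8 = 9/2

9/2


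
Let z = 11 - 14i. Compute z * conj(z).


Step 1: conj(z) = 11 + 14i
Step 2: z * conj(z) = 11^2 + (-14)^2
Step 3: = 121 + 196 = 317

317


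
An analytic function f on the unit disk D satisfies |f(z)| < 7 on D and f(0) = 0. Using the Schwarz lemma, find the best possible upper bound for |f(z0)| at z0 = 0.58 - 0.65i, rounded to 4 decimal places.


Step 1: g = f/7 maps D -> D with g(0) = 0, so by the Schwarz lemma |g(z)| <= |z|, i.e. |f(z)| <= 7|z|; this is sharp (f(z) = 7z).
Step 2: |z0|^2 = 0.58^2 + (-0.65)^2 = 0.7589
Step 3: |z0| = sqrt(0.7589) = 0.871149
Step 4: Best bound = 7 * |z0| = 7 * 0.871149 = 6.098

6.098


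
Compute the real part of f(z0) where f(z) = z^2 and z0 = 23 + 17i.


Step 1: z0 = 23 + 17i
Step 2: z0^2 = 23^2 - 17^2 + 782i
Step 3: real part = 529 - 289 = 240

240


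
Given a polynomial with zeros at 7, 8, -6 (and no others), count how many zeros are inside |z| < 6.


Step 1: Check each root:
  z = 7: |7| = 7 >= 6
  z = 8: |8| = 8 >= 6
  z = -6: |-6| = 6 >= 6
Step 2: Count = 0

0


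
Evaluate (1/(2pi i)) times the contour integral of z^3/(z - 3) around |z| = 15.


Step 1: f(z) = z^3, a = 3 is inside |z| = 15
Step 2: By Cauchy integral formula: (1/(2pi*i)) * integral = f(a)
Step 3: f(3) = 3^3 = 27

27


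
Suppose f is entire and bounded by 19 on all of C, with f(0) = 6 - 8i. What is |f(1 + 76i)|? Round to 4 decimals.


Step 1: By Liouville's theorem, a bounded entire function is constant.
Step 2: f(z) = f(0) = 6 - 8i for all z.
Step 3: |f(w)| = |6 - 8i| = sqrt(36 + 64)
Step 4: = 10.0

10.0


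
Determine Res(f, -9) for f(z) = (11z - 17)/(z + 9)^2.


Step 1: Pole of order 2 at z = -9
Step 2: Res = lim d/dz [(z + 9)^2 * f(z)] as z -> -9
Step 3: (z + 9)^2 * f(z) = 11z - 17
Step 4: d/dz[11z - 17] = 11

11


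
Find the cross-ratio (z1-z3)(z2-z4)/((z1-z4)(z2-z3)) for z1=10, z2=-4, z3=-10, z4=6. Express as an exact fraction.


Step 1: (z1-z3)(z2-z4) = 20 * (-10) = -200
Step 2: (z1-z4)(z2-z3) = 4 * 6 = 24
Step 3: Cross-ratio = -200/24 = -25/3

-25/3


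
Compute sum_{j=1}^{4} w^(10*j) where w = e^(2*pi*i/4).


Step 1: The sum sum_{j=1}^{n} w^(k*j) equals n if n | k, else 0.
Step 2: Here n = 4, k = 10
Step 3: Does n divide k? 4 | 10 -> False
Step 4: Sum = 0

0


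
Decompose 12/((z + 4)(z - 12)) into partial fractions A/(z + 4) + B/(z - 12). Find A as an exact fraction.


Step 1: Multiply both sides by (z + 4) and set z = -4
Step 2: A = 12 / (-4 - 12)
Step 3: A = 12 / (-16)
Step 4: A = -3/4

-3/4


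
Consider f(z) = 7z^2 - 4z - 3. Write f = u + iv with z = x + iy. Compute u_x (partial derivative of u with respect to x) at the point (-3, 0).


Step 1: f(z) = 7(x+iy)^2 - 4(x+iy) - 3
Step 2: u = 7(x^2 - y^2) - 4x - 3
Step 3: u_x = 14x - 4
Step 4: At (-3, 0): u_x = -42 - 4 = -46

-46


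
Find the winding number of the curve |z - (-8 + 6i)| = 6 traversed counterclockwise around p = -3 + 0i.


Step 1: Center c = (-8, 6), radius = 6
Step 2: |p - c|^2 = 5^2 + (-6)^2 = 61
Step 3: r^2 = 36
Step 4: |p-c| > r so winding number = 0

0


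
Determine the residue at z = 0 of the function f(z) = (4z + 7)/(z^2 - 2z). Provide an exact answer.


Step 1: Q(z) = z^2 - 2z = (z)(z - 2)
Step 2: Q'(z) = 2z - 2
Step 3: Q'(0) = -2, P(0) = 7
Step 4: Res = P(0)/Q'(0) = 7/(-2) = -7/2

-7/2


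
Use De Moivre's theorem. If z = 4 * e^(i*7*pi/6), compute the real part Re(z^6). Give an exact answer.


Step 1: By De Moivre's theorem, z^6 = 4^6 * e^(i*6*7*pi/6) = 4096 * (cos(7*pi) + i*sin(7*pi))
Step 2: |z|^6 = 4^6 = 4096
Step 3: Reduce the angle mod 2*pi: 7*pi - 6*pi = pi
Step 4: cos(pi) = -1
Step 5: Re(z^6) = 4096 * (-1) = -4096

-4096


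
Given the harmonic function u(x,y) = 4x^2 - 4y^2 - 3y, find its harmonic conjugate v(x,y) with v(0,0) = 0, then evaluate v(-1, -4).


Step 1: v_x = -u_y = 8y + 3
Step 2: v_y = u_x = 8x + 0
Step 3: v = 8xy + 3x + C
Step 4: v(0,0) = 0 => C = 0
Step 5: v(-1, -4) = 29

29


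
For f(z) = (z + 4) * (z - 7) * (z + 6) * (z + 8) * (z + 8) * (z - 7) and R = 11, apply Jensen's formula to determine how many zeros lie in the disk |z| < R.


Jensen's formula: (1/2pi)*integral log|f(Re^it)|dt = log|f(0)| + sum_{|a_k|<R} log(R/|a_k|)
Step 1: f(0) = 4 * (-7) * 6 * 8 * 8 * (-7) = 75264
Step 2: log|f(0)| = log|-4| + log|7| + log|-6| + log|-8| + log|-8| + log|7| = 11.2288
Step 3: Zeros inside |z| < 11: -4, 7, -6, -8, -8, 7
Step 4: Jensen sum = log(11/4) + log(11/7) + log(11/6) + log(11/8) + log(11/8) + log(11/7) = 3.1586
Step 5: n(R) = number of terms in the Jensen sum = count of zeros inside |z| < 11 = 6

6


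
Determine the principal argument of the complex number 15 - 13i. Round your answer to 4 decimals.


Step 1: z = 15 - 13i
Step 2: arg(z) = atan2(-13, 15)
Step 3: arg(z) = -0.7141

-0.7141


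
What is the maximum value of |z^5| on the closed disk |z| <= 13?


Step 1: On |z| = 13, |f(z)| = |z|^5 = 13^5
Step 2: By maximum modulus principle, maximum is on boundary.
Step 3: Maximum = 371293 = 371293

371293


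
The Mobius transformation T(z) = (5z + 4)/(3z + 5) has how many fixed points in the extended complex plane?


Step 1: Fixed points satisfy T(z) = z
Step 2: 3z^2 - 4 = 0
Step 3: Discriminant = 0^2 - 4*3*(-4) = 48
Step 4: Number of fixed points = 2

2


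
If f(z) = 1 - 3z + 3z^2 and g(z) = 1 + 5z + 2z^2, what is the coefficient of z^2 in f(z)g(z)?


Step 1: z^2 term in f*g comes from: (1)*(2z^2) + (-3z)*(5z) + (3z^2)*(1)
Step 2: = 2 - 15 + 3
Step 3: = -10

-10


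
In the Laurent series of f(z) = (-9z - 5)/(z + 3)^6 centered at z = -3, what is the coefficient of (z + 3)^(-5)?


Step 1: Write the numerator in powers of (z + 3): -9z - 5 = -9(z + 3) + (-9*(-3) - 5) = -9(z + 3) + 22
Step 2: Divide by (z + 3)^6: f(z) = 22(z + 3)^(-6) - 9(z + 3)^(-5)
Step 3: This finite sum is the Laurent series of f about z = -3.
Step 4: Coefficient of (z + 3)^(-5) = coefficient of (z + 3) in the re-centred numerator = -9

-9


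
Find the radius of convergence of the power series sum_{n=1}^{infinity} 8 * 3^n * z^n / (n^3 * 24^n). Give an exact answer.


Step 1: General term a_n = 8 * 3^n / (n^3 * 24^n)
Step 2: By the root test, |a_n|^(1/n) = 8^(1/n) * 3 / (n^(3/n) * 24) -> 3/24 as n -> infinity (since 8^(1/n) -> 1 and n^(3/n) -> 1)
Step 3: R = 1/lim|a_n|^(1/n) = 24/3 = 8

8


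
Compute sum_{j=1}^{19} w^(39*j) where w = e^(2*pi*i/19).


Step 1: The sum sum_{j=1}^{n} w^(k*j) equals n if n | k, else 0.
Step 2: Here n = 19, k = 39
Step 3: Does n divide k? 19 | 39 -> False
Step 4: Sum = 0

0


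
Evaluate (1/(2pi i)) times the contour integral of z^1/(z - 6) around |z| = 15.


Step 1: f(z) = z^1, a = 6 is inside |z| = 15
Step 2: By Cauchy integral formula: (1/(2pi*i)) * integral = f(a)
Step 3: f(6) = 6^1 = 6

6


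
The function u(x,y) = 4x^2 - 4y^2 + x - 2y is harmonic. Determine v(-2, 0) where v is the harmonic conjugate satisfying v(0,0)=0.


Step 1: v_x = -u_y = 8y + 2
Step 2: v_y = u_x = 8x + 1
Step 3: v = 8xy + 2x + y + C
Step 4: v(0,0) = 0 => C = 0
Step 5: v(-2, 0) = -4

-4


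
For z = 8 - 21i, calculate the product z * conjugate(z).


Step 1: conj(z) = 8 + 21i
Step 2: z * conj(z) = 8^2 + (-21)^2
Step 3: = 64 + 441 = 505

505


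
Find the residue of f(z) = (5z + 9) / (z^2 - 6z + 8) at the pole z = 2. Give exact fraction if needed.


Step 1: Q(z) = z^2 - 6z + 8 = (z - 2)(z - 4)
Step 2: Q'(z) = 2z - 6
Step 3: Q'(2) = -2, P(2) = 19
Step 4: Res = P(2)/Q'(2) = 19/(-2) = -19/2

-19/2


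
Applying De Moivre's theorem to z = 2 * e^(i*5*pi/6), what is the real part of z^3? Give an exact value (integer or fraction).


Step 1: By De Moivre's theorem, z^3 = 2^3 * e^(i*3*5*pi/6) = 8 * (cos(5*pi/2) + i*sin(5*pi/2))
Step 2: |z|^3 = 2^3 = 8
Step 3: Reduce the angle mod 2*pi: 5*pi/2 - 2*pi = pi/2
Step 4: cos(pi/2) = 0
Step 5: Re(z^3) = 8 * 0 = 0

0


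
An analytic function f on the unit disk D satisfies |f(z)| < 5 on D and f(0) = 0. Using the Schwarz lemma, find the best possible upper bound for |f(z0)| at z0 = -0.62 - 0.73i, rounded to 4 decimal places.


Step 1: g = f/5 maps D -> D with g(0) = 0, so by the Schwarz lemma |g(z)| <= |z|, i.e. |f(z)| <= 5|z|; this is sharp (f(z) = 5z).
Step 2: |z0|^2 = (-0.62)^2 + (-0.73)^2 = 0.9173
Step 3: |z0| = sqrt(0.9173) = 0.957758
Step 4: Best bound = 5 * |z0| = 5 * 0.957758 = 4.7888

4.7888


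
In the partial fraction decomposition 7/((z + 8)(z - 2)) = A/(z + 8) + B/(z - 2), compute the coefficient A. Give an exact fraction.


Step 1: Multiply both sides by (z + 8) and set z = -8
Step 2: A = 7 / (-8 - 2)
Step 3: A = 7 / (-10)
Step 4: A = -7/10

-7/10


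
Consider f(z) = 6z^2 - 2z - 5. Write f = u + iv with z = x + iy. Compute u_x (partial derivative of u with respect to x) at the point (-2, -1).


Step 1: f(z) = 6(x+iy)^2 - 2(x+iy) - 5
Step 2: u = 6(x^2 - y^2) - 2x - 5
Step 3: u_x = 12x - 2
Step 4: At (-2, -1): u_x = -24 - 2 = -26

-26


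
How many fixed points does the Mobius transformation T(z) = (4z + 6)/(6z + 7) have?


Step 1: Fixed points satisfy T(z) = z
Step 2: 6z^2 + 3z - 6 = 0
Step 3: Discriminant = 3^2 - 4*6*(-6) = 153
Step 4: Number of fixed points = 2

2


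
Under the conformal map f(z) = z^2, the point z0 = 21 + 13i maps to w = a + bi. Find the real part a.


Step 1: z0 = 21 + 13i
Step 2: z0^2 = 21^2 - 13^2 + 546i
Step 3: real part = 441 - 169 = 272

272


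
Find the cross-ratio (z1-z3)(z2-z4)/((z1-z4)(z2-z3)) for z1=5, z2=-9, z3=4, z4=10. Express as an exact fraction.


Step 1: (z1-z3)(z2-z4) = 1 * (-19) = -19
Step 2: (z1-z4)(z2-z3) = (-5) * (-13) = 65
Step 3: Cross-ratio = -19/65 = -19/65

-19/65


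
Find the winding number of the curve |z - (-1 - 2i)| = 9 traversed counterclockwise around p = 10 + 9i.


Step 1: Center c = (-1, -2), radius = 9
Step 2: |p - c|^2 = 11^2 + 11^2 = 242
Step 3: r^2 = 81
Step 4: |p-c| > r so winding number = 0

0


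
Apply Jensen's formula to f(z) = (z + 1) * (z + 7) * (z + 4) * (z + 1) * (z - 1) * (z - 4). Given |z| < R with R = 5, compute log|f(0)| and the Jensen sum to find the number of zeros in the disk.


Jensen's formula: (1/2pi)*integral log|f(Re^it)|dt = log|f(0)| + sum_{|a_k|<R} log(R/|a_k|)
Step 1: f(0) = 1 * 7 * 4 * 1 * (-1) * (-4) = 112
Step 2: log|f(0)| = log|-1| + log|-7| + log|-4| + log|-1| + log|1| + log|4| = 4.7185
Step 3: Zeros inside |z| < 5: -1, -4, -1, 1, 4
Step 4: Jensen sum = log(5/1) + log(5/4) + log(5/1) + log(5/1) + log(5/4) = 5.2746
Step 5: n(R) = number of terms in the Jensen sum = count of zeros inside |z| < 5 = 5

5


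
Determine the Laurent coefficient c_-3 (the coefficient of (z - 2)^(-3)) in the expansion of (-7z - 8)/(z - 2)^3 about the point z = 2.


Step 1: Write the numerator in powers of (z - 2): -7z - 8 = -7(z - 2) + (-7*2 - 8) = -7(z - 2) - 22
Step 2: Divide by (z - 2)^3: f(z) = -22(z - 2)^(-3) - 7(z - 2)^(-2)
Step 3: This finite sum is the Laurent series of f about z = 2.
Step 4: Coefficient of (z - 2)^(-3) = -7*2 - 8 = -22

-22


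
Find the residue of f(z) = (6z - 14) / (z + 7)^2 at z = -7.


Step 1: Pole of order 2 at z = -7
Step 2: Res = lim d/dz [(z + 7)^2 * f(z)] as z -> -7
Step 3: (z + 7)^2 * f(z) = 6z - 14
Step 4: d/dz[6z - 14] = 6

6


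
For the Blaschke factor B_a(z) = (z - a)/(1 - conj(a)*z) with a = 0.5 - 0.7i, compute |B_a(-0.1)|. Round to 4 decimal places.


Step 1: Numerator z0 - a = -0.1 - (0.5 - 0.7i) = -0.6 + 0.7i
Step 2: Denominator 1 - conj(a)*z0 = 1 - (0.5 + 0.7i)*(-0.1) = 1.05 + 0.07i
Step 3: |z0 - a|^2 = (-0.6)^2 + 0.7^2 = 0.85; |1 - conj(a)*z0|^2 = 1.05^2 + 0.07^2 = 1.1074
Step 4: |B_a(-0.1)| = sqrt(0.85 / 1.1074) = sqrt(0.767564)
Step 5: = 0.8761

0.8761


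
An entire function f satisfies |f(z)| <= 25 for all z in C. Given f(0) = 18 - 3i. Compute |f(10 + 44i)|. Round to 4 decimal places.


Step 1: By Liouville's theorem, a bounded entire function is constant.
Step 2: f(z) = f(0) = 18 - 3i for all z.
Step 3: |f(w)| = |18 - 3i| = sqrt(324 + 9)
Step 4: = 18.2483

18.2483


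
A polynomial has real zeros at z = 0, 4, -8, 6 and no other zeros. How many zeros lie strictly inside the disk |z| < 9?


Step 1: Check each root:
  z = 0: |0| = 0 < 9
  z = 4: |4| = 4 < 9
  z = -8: |-8| = 8 < 9
  z = 6: |6| = 6 < 9
Step 2: Count = 4

4


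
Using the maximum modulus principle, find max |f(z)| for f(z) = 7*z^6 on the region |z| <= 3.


Step 1: On |z| = 3, |f(z)| = 7 * |z|^6 = 7 * 3^6
Step 2: By maximum modulus principle, maximum is on boundary.
Step 3: Maximum = 7 * 729 = 5103

5103


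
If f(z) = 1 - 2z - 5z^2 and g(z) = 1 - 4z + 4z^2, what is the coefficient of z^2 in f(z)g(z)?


Step 1: z^2 term in f*g comes from: (1)*(4z^2) + (-2z)*(-4z) + (-5z^2)*(1)
Step 2: = 4 + 8 - 5
Step 3: = 7

7


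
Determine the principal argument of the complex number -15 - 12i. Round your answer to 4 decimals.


Step 1: z = -15 - 12i
Step 2: arg(z) = atan2(-12, -15)
Step 3: arg(z) = -2.4669

-2.4669


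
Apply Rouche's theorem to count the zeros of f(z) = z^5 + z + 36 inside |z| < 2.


Step 1: On |z| = 2 the three terms have sizes |z^5| = 2^5 = 32, |z| = 2, |36| = 36
Step 2: The dominant term is g(z) = 36; let h(z) = z^5 + z so f = g + h
Step 3: On |z| = 2: |g| = 36 and |h| <= 32 + 2 = 34
Step 4: Since 36 > 34, |h| < |g| on |z| = 2, so by Rouche f has the same number of zeros as g inside |z| < 2
Step 5: g(z) = 36 is a nonzero constant with no zeros inside |z| < 2. Answer = 0

0


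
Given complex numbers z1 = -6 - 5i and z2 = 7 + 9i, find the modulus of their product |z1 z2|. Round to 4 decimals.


Step 1: |z1| = sqrt((-6)^2 + (-5)^2) = sqrt(61)
Step 2: |z2| = sqrt(7^2 + 9^2) = sqrt(130)
Step 3: |z1*z2| = |z1|*|z2| = sqrt(61) * sqrt(130) = sqrt(61 * 130) = sqrt(7930)
Step 4: = 89.0505

89.0505


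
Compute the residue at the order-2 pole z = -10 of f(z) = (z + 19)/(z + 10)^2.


Step 1: Pole of order 2 at z = -10
Step 2: Res = lim d/dz [(z + 10)^2 * f(z)] as z -> -10
Step 3: (z + 10)^2 * f(z) = z + 19
Step 4: d/dz[z + 19] = 1

1


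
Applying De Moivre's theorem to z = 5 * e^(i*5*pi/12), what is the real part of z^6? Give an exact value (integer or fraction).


Step 1: By De Moivre's theorem, z^6 = 5^6 * e^(i*6*5*pi/12) = 15625 * (cos(5*pi/2) + i*sin(5*pi/2))
Step 2: |z|^6 = 5^6 = 15625
Step 3: Reduce the angle mod 2*pi: 5*pi/2 - 2*pi = pi/2
Step 4: cos(pi/2) = 0
Step 5: Re(z^6) = 15625 * 0 = 0

0


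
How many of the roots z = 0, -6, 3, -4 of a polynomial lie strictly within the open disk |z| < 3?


Step 1: Check each root:
  z = 0: |0| = 0 < 3
  z = -6: |-6| = 6 >= 3
  z = 3: |3| = 3 >= 3
  z = -4: |-4| = 4 >= 3
Step 2: Count = 1

1


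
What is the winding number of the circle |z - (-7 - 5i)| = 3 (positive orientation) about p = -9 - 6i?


Step 1: Center c = (-7, -5), radius = 3
Step 2: |p - c|^2 = (-2)^2 + (-1)^2 = 5
Step 3: r^2 = 9
Step 4: |p-c| < r so winding number = 1

1


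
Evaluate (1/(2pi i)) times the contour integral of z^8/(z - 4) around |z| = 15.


Step 1: f(z) = z^8, a = 4 is inside |z| = 15
Step 2: By Cauchy integral formula: (1/(2pi*i)) * integral = f(a)
Step 3: f(4) = 4^8 = 65536

65536


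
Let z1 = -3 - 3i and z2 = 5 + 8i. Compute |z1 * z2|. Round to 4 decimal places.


Step 1: |z1| = sqrt((-3)^2 + (-3)^2) = sqrt(18)
Step 2: |z2| = sqrt(5^2 + 8^2) = sqrt(89)
Step 3: |z1*z2| = |z1|*|z2| = sqrt(18) * sqrt(89) = sqrt(18 * 89) = sqrt(1602)
Step 4: = 40.025

40.025


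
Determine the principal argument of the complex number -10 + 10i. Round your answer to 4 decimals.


Step 1: z = -10 + 10i
Step 2: arg(z) = atan2(10, -10)
Step 3: arg(z) = 2.3562

2.3562


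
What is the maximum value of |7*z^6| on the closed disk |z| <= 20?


Step 1: On |z| = 20, |f(z)| = 7 * |z|^6 = 7 * 20^6
Step 2: By maximum modulus principle, maximum is on boundary.
Step 3: Maximum = 7 * 64000000 = 448000000

448000000


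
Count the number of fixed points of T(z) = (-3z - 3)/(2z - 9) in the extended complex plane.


Step 1: Fixed points satisfy T(z) = z
Step 2: 2z^2 - 6z + 3 = 0
Step 3: Discriminant = (-6)^2 - 4*2*3 = 12
Step 4: Number of fixed points = 2

2


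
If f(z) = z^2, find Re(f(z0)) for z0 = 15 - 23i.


Step 1: z0 = 15 - 23i
Step 2: z0^2 = 15^2 - (-23)^2 - 690i
Step 3: real part = 225 - 529 = -304

-304


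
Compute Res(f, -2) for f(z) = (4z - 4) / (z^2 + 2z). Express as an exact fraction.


Step 1: Q(z) = z^2 + 2z = (z + 2)(z)
Step 2: Q'(z) = 2z + 2
Step 3: Q'(-2) = -2, P(-2) = -12
Step 4: Res = P(-2)/Q'(-2) = -12/(-2) = 6

6


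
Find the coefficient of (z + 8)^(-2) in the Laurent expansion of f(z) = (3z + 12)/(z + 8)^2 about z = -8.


Step 1: Write the numerator in powers of (z + 8): 3z + 12 = 3(z + 8) + (3*(-8) + 12) = 3(z + 8) - 12
Step 2: Divide by (z + 8)^2: f(z) = -12(z + 8)^(-2) + 3(z + 8)^(-1)
Step 3: This finite sum is the Laurent series of f about z = -8.
Step 4: Coefficient of (z + 8)^(-2) = 3*(-8) + 12 = -12

-12


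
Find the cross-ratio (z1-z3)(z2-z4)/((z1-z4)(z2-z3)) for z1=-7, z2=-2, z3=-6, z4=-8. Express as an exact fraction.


Step 1: (z1-z3)(z2-z4) = (-1) * 6 = -6
Step 2: (z1-z4)(z2-z3) = 1 * 4 = 4
Step 3: Cross-ratio = -6/4 = -3/2

-3/2


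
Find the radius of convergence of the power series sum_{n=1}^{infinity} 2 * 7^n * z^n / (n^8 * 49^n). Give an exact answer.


Step 1: General term a_n = 2 * 7^n / (n^8 * 49^n)
Step 2: By the root test, |a_n|^(1/n) = 2^(1/n) * 7 / (n^(8/n) * 49) -> 7/49 as n -> infinity (since 2^(1/n) -> 1 and n^(8/n) -> 1)
Step 3: R = 1/lim|a_n|^(1/n) = 49/7 = 7

7


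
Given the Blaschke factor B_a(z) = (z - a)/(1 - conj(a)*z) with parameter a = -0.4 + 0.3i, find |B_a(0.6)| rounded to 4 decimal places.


Step 1: Numerator z0 - a = 0.6 - (-0.4 + 0.3i) = 1 - 0.3i
Step 2: Denominator 1 - conj(a)*z0 = 1 - (-0.4 - 0.3i)*0.6 = 1.24 + 0.18i
Step 3: |z0 - a|^2 = 1^2 + (-0.3)^2 = 1.09; |1 - conj(a)*z0|^2 = 1.24^2 + 0.18^2 = 1.57
Step 4: |B_a(0.6)| = sqrt(1.09 / 1.57) = sqrt(0.694268)
Step 5: = 0.8332

0.8332


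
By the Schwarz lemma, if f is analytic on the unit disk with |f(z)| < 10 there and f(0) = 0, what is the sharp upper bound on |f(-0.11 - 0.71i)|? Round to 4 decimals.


Step 1: g = f/10 maps D -> D with g(0) = 0, so by the Schwarz lemma |g(z)| <= |z|, i.e. |f(z)| <= 10|z|; this is sharp (f(z) = 10z).
Step 2: |z0|^2 = (-0.11)^2 + (-0.71)^2 = 0.5162
Step 3: |z0| = sqrt(0.5162) = 0.718471
Step 4: Best bound = 10 * |z0| = 10 * 0.718471 = 7.1847

7.1847


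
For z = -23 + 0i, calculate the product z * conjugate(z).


Step 1: conj(z) = -23 - 0i
Step 2: z * conj(z) = (-23)^2 + 0^2
Step 3: = 529 + 0 = 529

529


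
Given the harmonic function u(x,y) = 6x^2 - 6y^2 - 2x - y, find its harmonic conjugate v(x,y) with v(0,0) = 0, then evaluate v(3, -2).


Step 1: v_x = -u_y = 12y + 1
Step 2: v_y = u_x = 12x - 2
Step 3: v = 12xy + x - 2y + C
Step 4: v(0,0) = 0 => C = 0
Step 5: v(3, -2) = -65

-65


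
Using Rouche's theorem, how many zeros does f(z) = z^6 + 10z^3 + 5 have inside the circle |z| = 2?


Step 1: On |z| = 2 the three terms have sizes |z^6| = 2^6 = 64, |10z^3| = 10*2^3 = 80, |5| = 5
Step 2: The dominant term is g(z) = 10z^3; let h(z) = z^6 + 5 so f = g + h
Step 3: On |z| = 2: |g| = 80 and |h| <= 64 + 5 = 69
Step 4: Since 80 > 69, |h| < |g| on |z| = 2, so by Rouche f has the same number of zeros as g inside |z| < 2
Step 5: g(z) = 10z^3 has 3 zeros (at the origin, multiplicity 3) inside |z| < 2. Answer = 3

3


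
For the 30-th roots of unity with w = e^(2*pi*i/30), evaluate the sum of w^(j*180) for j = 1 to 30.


Step 1: The sum sum_{j=1}^{n} w^(k*j) equals n if n | k, else 0.
Step 2: Here n = 30, k = 180
Step 3: Does n divide k? 30 | 180 -> True
Step 4: Sum = 30

30


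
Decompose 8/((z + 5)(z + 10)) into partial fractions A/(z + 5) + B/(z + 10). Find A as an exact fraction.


Step 1: Multiply both sides by (z + 5) and set z = -5
Step 2: A = 8 / (-5 + 10)
Step 3: A = 8 / 5
Step 4: A = 8/5

8/5


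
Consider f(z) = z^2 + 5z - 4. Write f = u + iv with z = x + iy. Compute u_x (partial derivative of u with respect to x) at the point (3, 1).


Step 1: f(z) = (x+iy)^2 + 5(x+iy) - 4
Step 2: u = (x^2 - y^2) + 5x - 4
Step 3: u_x = 2x + 5
Step 4: At (3, 1): u_x = 6 + 5 = 11

11


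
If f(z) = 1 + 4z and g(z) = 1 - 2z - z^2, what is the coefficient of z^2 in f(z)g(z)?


Step 1: z^2 term in f*g comes from: (1)*(-z^2) + (4z)*(-2z) + (0)*(1)
Step 2: = -1 - 8 + 0
Step 3: = -9

-9


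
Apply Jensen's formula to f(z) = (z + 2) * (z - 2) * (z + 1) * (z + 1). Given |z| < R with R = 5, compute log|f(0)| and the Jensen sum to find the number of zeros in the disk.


Jensen's formula: (1/2pi)*integral log|f(Re^it)|dt = log|f(0)| + sum_{|a_k|<R} log(R/|a_k|)
Step 1: f(0) = 2 * (-2) * 1 * 1 = -4
Step 2: log|f(0)| = log|-2| + log|2| + log|-1| + log|-1| = 1.3863
Step 3: Zeros inside |z| < 5: -2, 2, -1, -1
Step 4: Jensen sum = log(5/2) + log(5/2) + log(5/1) + log(5/1) = 5.0515
Step 5: n(R) = number of terms in the Jensen sum = count of zeros inside |z| < 5 = 4

4


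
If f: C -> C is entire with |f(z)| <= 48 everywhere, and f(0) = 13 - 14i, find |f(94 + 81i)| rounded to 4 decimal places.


Step 1: By Liouville's theorem, a bounded entire function is constant.
Step 2: f(z) = f(0) = 13 - 14i for all z.
Step 3: |f(w)| = |13 - 14i| = sqrt(169 + 196)
Step 4: = 19.105

19.105


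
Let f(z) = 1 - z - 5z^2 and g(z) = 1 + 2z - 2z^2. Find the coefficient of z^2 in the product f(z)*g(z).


Step 1: z^2 term in f*g comes from: (1)*(-2z^2) + (-z)*(2z) + (-5z^2)*(1)
Step 2: = -2 - 2 - 5
Step 3: = -9

-9


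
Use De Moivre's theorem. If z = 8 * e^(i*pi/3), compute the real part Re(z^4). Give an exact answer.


Step 1: By De Moivre's theorem, z^4 = 8^4 * e^(i*4*pi/3) = 4096 * (cos(4*pi/3) + i*sin(4*pi/3))
Step 2: |z|^4 = 8^4 = 4096
Step 3: The angle 4*pi/3 already lies in [0, 2*pi)
Step 4: cos(4*pi/3) = -1/2
Step 5: Re(z^4) = 4096 * (-1/2) = -2048

-2048


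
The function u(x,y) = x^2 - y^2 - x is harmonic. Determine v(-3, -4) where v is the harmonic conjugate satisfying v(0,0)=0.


Step 1: v_x = -u_y = 2y + 0
Step 2: v_y = u_x = 2x - 1
Step 3: v = 2xy - y + C
Step 4: v(0,0) = 0 => C = 0
Step 5: v(-3, -4) = 28

28


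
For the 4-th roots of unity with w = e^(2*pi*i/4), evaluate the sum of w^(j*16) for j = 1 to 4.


Step 1: The sum sum_{j=1}^{n} w^(k*j) equals n if n | k, else 0.
Step 2: Here n = 4, k = 16
Step 3: Does n divide k? 4 | 16 -> True
Step 4: Sum = 4

4


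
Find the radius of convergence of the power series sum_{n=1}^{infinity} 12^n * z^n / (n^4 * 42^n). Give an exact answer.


Step 1: General term a_n = 12^n / (n^4 * 42^n)
Step 2: By the root test, |a_n|^(1/n) = 12 / (n^(4/n) * 42) -> 12/42 as n -> infinity (since n^(4/n) -> 1)
Step 3: R = 1/lim|a_n|^(1/n) = 42/12 = 7/2

7/2


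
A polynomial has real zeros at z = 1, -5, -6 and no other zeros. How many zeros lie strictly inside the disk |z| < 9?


Step 1: Check each root:
  z = 1: |1| = 1 < 9
  z = -5: |-5| = 5 < 9
  z = -6: |-6| = 6 < 9
Step 2: Count = 3

3


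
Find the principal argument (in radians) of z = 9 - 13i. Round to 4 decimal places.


Step 1: z = 9 - 13i
Step 2: arg(z) = atan2(-13, 9)
Step 3: arg(z) = -0.9653

-0.9653


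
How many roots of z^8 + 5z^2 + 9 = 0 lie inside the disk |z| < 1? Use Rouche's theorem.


Step 1: On |z| = 1 the three terms have sizes |z^8| = 1^8 = 1, |5z^2| = 5*1^2 = 5, |9| = 9
Step 2: The dominant term is g(z) = 9; let h(z) = z^8 + 5z^2 so f = g + h
Step 3: On |z| = 1: |g| = 9 and |h| <= 1 + 5 = 6
Step 4: Since 9 > 6, |h| < |g| on |z| = 1, so by Rouche f has the same number of zeros as g inside |z| < 1
Step 5: g(z) = 9 is a nonzero constant with no zeros inside |z| < 1. Answer = 0

0


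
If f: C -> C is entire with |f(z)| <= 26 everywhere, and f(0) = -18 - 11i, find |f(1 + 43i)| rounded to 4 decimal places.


Step 1: By Liouville's theorem, a bounded entire function is constant.
Step 2: f(z) = f(0) = -18 - 11i for all z.
Step 3: |f(w)| = |-18 - 11i| = sqrt(324 + 121)
Step 4: = 21.095

21.095


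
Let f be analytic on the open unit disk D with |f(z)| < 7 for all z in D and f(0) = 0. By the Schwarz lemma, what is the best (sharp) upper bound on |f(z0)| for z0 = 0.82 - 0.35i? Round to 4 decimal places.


Step 1: g = f/7 maps D -> D with g(0) = 0, so by the Schwarz lemma |g(z)| <= |z|, i.e. |f(z)| <= 7|z|; this is sharp (f(z) = 7z).
Step 2: |z0|^2 = 0.82^2 + (-0.35)^2 = 0.7949
Step 3: |z0| = sqrt(0.7949) = 0.891572
Step 4: Best bound = 7 * |z0| = 7 * 0.891572 = 6.241

6.241


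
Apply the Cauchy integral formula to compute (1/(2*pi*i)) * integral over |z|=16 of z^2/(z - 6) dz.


Step 1: f(z) = z^2, a = 6 is inside |z| = 16
Step 2: By Cauchy integral formula: (1/(2pi*i)) * integral = f(a)
Step 3: f(6) = 6^2 = 36

36


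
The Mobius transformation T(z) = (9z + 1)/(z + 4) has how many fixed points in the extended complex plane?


Step 1: Fixed points satisfy T(z) = z
Step 2: z^2 - 5z - 1 = 0
Step 3: Discriminant = (-5)^2 - 4*1*(-1) = 29
Step 4: Number of fixed points = 2

2


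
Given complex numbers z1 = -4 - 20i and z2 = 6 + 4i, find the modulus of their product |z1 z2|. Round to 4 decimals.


Step 1: |z1| = sqrt((-4)^2 + (-20)^2) = sqrt(416)
Step 2: |z2| = sqrt(6^2 + 4^2) = sqrt(52)
Step 3: |z1*z2| = |z1|*|z2| = sqrt(416) * sqrt(52) = sqrt(416 * 52) = sqrt(21632)
Step 4: = 147.0782

147.0782


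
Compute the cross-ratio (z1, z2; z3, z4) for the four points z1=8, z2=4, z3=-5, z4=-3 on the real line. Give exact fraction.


Step 1: (z1-z3)(z2-z4) = 13 * 7 = 91
Step 2: (z1-z4)(z2-z3) = 11 * 9 = 99
Step 3: Cross-ratio = 91/99 = 91/99

91/99


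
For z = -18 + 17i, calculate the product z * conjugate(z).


Step 1: conj(z) = -18 - 17i
Step 2: z * conj(z) = (-18)^2 + 17^2
Step 3: = 324 + 289 = 613

613


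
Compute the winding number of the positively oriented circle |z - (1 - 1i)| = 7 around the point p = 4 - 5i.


Step 1: Center c = (1, -1), radius = 7
Step 2: |p - c|^2 = 3^2 + (-4)^2 = 25
Step 3: r^2 = 49
Step 4: |p-c| < r so winding number = 1

1


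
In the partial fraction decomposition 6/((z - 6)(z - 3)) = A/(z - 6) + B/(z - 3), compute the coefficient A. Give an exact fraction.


Step 1: Multiply both sides by (z - 6) and set z = 6
Step 2: A = 6 / (6 - 3)
Step 3: A = 6 / 3
Step 4: A = 2

2


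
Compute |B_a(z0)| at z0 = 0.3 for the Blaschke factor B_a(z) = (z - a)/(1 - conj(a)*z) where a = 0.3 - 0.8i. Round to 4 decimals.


Step 1: Numerator z0 - a = 0.3 - (0.3 - 0.8i) = 0 + 0.8i
Step 2: Denominator 1 - conj(a)*z0 = 1 - (0.3 + 0.8i)*0.3 = 0.91 - 0.24i
Step 3: |z0 - a|^2 = 0^2 + 0.8^2 = 0.64; |1 - conj(a)*z0|^2 = 0.91^2 + (-0.24)^2 = 0.8857
Step 4: |B_a(0.3)| = sqrt(0.64 / 0.8857) = sqrt(0.722592)
Step 5: = 0.8501

0.8501


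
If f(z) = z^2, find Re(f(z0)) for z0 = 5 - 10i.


Step 1: z0 = 5 - 10i
Step 2: z0^2 = 5^2 - (-10)^2 - 100i
Step 3: real part = 25 - 100 = -75

-75


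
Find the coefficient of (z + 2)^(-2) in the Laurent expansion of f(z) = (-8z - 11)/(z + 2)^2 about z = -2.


Step 1: Write the numerator in powers of (z + 2): -8z - 11 = -8(z + 2) + (-8*(-2) - 11) = -8(z + 2) + 5
Step 2: Divide by (z + 2)^2: f(z) = 5(z + 2)^(-2) - 8(z + 2)^(-1)
Step 3: This finite sum is the Laurent series of f about z = -2.
Step 4: Coefficient of (z + 2)^(-2) = -8*(-2) - 11 = 5

5


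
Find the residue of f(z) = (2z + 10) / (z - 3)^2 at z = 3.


Step 1: Pole of order 2 at z = 3
Step 2: Res = lim d/dz [(z - 3)^2 * f(z)] as z -> 3
Step 3: (z - 3)^2 * f(z) = 2z + 10
Step 4: d/dz[2z + 10] = 2

2


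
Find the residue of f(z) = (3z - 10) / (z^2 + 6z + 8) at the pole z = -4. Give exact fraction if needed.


Step 1: Q(z) = z^2 + 6z + 8 = (z + 4)(z + 2)
Step 2: Q'(z) = 2z + 6
Step 3: Q'(-4) = -2, P(-4) = -22
Step 4: Res = P(-4)/Q'(-4) = -22/(-2) = 11

11


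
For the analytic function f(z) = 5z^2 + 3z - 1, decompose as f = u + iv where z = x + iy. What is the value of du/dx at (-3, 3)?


Step 1: f(z) = 5(x+iy)^2 + 3(x+iy) - 1
Step 2: u = 5(x^2 - y^2) + 3x - 1
Step 3: u_x = 10x + 3
Step 4: At (-3, 3): u_x = -30 + 3 = -27

-27


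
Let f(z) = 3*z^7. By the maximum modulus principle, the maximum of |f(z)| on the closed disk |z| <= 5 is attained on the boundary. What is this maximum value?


Step 1: On |z| = 5, |f(z)| = 3 * |z|^7 = 3 * 5^7
Step 2: By maximum modulus principle, maximum is on boundary.
Step 3: Maximum = 3 * 78125 = 234375

234375


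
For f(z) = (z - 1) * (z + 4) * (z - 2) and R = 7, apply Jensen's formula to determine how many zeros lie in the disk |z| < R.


Jensen's formula: (1/2pi)*integral log|f(Re^it)|dt = log|f(0)| + sum_{|a_k|<R} log(R/|a_k|)
Step 1: f(0) = (-1) * 4 * (-2) = 8
Step 2: log|f(0)| = log|1| + log|-4| + log|2| = 2.0794
Step 3: Zeros inside |z| < 7: 1, -4, 2
Step 4: Jensen sum = log(7/1) + log(7/4) + log(7/2) = 3.7583
Step 5: n(R) = number of terms in the Jensen sum = count of zeros inside |z| < 7 = 3

3


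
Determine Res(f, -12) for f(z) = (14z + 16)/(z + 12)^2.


Step 1: Pole of order 2 at z = -12
Step 2: Res = lim d/dz [(z + 12)^2 * f(z)] as z -> -12
Step 3: (z + 12)^2 * f(z) = 14z + 16
Step 4: d/dz[14z + 16] = 14

14


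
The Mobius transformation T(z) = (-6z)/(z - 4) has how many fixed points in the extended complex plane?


Step 1: Fixed points satisfy T(z) = z
Step 2: z^2 + 2z = 0
Step 3: Discriminant = 2^2 - 4*1*0 = 4
Step 4: Number of fixed points = 2

2


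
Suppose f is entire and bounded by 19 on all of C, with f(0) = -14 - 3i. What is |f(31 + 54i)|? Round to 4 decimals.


Step 1: By Liouville's theorem, a bounded entire function is constant.
Step 2: f(z) = f(0) = -14 - 3i for all z.
Step 3: |f(w)| = |-14 - 3i| = sqrt(196 + 9)
Step 4: = 14.3178

14.3178


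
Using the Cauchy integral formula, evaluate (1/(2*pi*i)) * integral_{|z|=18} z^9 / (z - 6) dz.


Step 1: f(z) = z^9, a = 6 is inside |z| = 18
Step 2: By Cauchy integral formula: (1/(2pi*i)) * integral = f(a)
Step 3: f(6) = 6^9 = 10077696

10077696


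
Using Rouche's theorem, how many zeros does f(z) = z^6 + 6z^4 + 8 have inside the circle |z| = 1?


Step 1: On |z| = 1 the three terms have sizes |z^6| = 1^6 = 1, |6z^4| = 6*1^4 = 6, |8| = 8
Step 2: The dominant term is g(z) = 8; let h(z) = z^6 + 6z^4 so f = g + h
Step 3: On |z| = 1: |g| = 8 and |h| <= 1 + 6 = 7
Step 4: Since 8 > 7, |h| < |g| on |z| = 1, so by Rouche f has the same number of zeros as g inside |z| < 1
Step 5: g(z) = 8 is a nonzero constant with no zeros inside |z| < 1. Answer = 0

0


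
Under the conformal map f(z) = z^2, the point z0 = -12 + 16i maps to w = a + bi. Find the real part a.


Step 1: z0 = -12 + 16i
Step 2: z0^2 = (-12)^2 - 16^2 - 384i
Step 3: real part = 144 - 256 = -112

-112


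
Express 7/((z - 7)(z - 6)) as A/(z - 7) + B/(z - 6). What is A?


Step 1: Multiply both sides by (z - 7) and set z = 7
Step 2: A = 7 / (7 - 6)
Step 3: A = 7 / 1
Step 4: A = 7

7
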